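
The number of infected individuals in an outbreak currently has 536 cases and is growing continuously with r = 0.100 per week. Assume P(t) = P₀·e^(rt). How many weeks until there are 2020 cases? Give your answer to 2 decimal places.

2020 = 536 · e^(0.1·t)
t = ln(2020/536) / 0.1 = ln(3.76866) / 0.1 = 1.32672 / 0.1

t ≈ 13.27 weeks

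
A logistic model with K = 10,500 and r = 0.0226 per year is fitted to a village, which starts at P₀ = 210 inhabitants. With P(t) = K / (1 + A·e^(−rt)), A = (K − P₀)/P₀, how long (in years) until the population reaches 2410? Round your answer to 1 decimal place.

t ≈ 118.6 years

A = (10500 − 210)/210 = 49
2410 = 10500/(1 + 49·e^(−0.0226t)) → 1 + 49·e^(−0.0226t) = 4.35685
e^(−0.0226t) = 0.068507 → t = ln(14.59703)/0.0226 = 2.68082/0.0226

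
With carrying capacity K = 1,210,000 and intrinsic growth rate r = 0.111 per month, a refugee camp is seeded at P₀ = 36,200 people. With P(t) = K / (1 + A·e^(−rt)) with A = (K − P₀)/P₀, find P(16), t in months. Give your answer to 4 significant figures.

A = (1210000 − 36200)/36200 = 32.42541
P(16) = 1210000 / (1 + 32.42541·e^(−0.111·16)) = 1210000 / (1 + 32.42541·0.169314)
= 1210000 / 6.49008 ≈ 186438.43

≈ 186,400 people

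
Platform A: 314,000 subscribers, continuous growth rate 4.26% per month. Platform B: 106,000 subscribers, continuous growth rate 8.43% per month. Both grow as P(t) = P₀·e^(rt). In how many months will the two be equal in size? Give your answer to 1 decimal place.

t ≈ 26.0 months

314000·e^(0.0426t) = 106000·e^(0.0843t)
314000/106000 = e^((0.0843 − 0.0426)t) → ln(2.96226) = 0.0417·t
t = 1.08595 / 0.0417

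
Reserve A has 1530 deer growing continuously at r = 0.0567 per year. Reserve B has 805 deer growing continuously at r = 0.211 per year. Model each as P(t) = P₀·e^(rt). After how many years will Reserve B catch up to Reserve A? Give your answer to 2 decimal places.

1530·e^(0.0567t) = 805·e^(0.211t)
1530/805 = e^((0.211 − 0.0567)t) → ln(1.90062) = 0.1543·t
t = 0.64218 / 0.1543

t ≈ 4.16 years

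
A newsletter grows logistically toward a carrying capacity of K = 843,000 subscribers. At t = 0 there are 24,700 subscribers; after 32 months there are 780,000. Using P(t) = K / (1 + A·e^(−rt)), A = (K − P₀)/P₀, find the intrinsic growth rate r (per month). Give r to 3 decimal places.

r ≈ 0.188 per month

A = (843000 − 24700)/24700 = 33.12955
780000 = 843000/(1 + 33.12955·e^(−r·32)) → e^(−32r) = (1.08077 − 1)/33.12955 = 0.002438
r = −ln(0.002438)/32 = 6.01658/32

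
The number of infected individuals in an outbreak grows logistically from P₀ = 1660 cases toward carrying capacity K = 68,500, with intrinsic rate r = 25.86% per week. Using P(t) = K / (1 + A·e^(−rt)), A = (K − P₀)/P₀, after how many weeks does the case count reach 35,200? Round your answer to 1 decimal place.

A = (68500 − 1660)/1660 = 40.26506
35200 = 68500/(1 + 40.26506·e^(−0.2586t)) → 1 + 40.26506·e^(−0.2586t) = 1.94602
e^(−0.2586t) = 0.023495 → t = ln(42.56247)/0.2586 = 3.75097/0.2586

t ≈ 14.5 weeks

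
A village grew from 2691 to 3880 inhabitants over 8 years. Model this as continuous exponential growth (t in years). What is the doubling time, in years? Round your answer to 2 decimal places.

doubling time ≈ 15.15 years

r = ln(3880/2691) / 8 = ln(1.44184) / 8 ≈ 0.04574 per year
doubling time = ln 2 / |r| = 0.69315 / 0.04574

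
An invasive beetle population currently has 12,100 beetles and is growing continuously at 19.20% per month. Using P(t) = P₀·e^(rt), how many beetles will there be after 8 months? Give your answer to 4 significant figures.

P(8) = 12100 · e^(0.192·8) = 12100 · e^(1.536)
= 12100 · 4.64597 ≈ 56216.23

≈ 56,220 beetles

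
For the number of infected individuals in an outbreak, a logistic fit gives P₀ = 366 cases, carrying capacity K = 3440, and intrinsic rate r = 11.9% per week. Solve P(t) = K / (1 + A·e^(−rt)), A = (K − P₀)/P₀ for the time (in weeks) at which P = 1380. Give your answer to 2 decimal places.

t ≈ 14.52 weeks

A = (3440 − 366)/366 = 8.39891
1380 = 3440/(1 + 8.39891·e^(−0.119t)) → 1 + 8.39891·e^(−0.119t) = 2.49275
e^(−0.119t) = 0.177732 → t = ln(5.62645)/0.119 = 1.72748/0.119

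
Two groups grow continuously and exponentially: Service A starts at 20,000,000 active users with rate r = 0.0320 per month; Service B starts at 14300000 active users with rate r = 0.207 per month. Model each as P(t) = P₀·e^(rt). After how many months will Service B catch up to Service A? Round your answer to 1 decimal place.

20000000·e^(0.032t) = 14300000·e^(0.207t)
20000000/14300000 = e^((0.207 − 0.032)t) → ln(1.3986) = 0.175·t
t = 0.33547 / 0.175

t ≈ 1.9 months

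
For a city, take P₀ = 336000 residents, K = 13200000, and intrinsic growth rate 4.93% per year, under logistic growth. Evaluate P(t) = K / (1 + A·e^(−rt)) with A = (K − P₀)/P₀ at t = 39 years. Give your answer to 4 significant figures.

≈ 2,001,000 residents

A = (13200000 − 336000)/336000 = 38.28571
P(39) = 13200000 / (1 + 38.28571·e^(−0.0493·39)) = 13200000 / (1 + 38.28571·0.146212)
= 13200000 / 6.59782 ≈ 2000661.51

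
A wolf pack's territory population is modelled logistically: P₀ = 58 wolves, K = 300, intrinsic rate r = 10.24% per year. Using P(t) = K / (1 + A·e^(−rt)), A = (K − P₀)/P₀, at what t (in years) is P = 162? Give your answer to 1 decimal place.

t ≈ 15.5 years

A = (300 − 58)/58 = 4.17241
162 = 300/(1 + 4.17241·e^(−0.1024t)) → 1 + 4.17241·e^(−0.1024t) = 1.85185
e^(−0.1024t) = 0.204163 → t = ln(4.89805)/0.1024 = 1.58884/0.1024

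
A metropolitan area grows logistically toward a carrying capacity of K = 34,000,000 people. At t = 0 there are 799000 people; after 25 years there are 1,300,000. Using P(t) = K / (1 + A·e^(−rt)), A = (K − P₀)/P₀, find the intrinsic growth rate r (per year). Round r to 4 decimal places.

r ≈ 0.0201 per year

A = (34000000 − 799000)/799000 = 41.55319
1300000 = 34000000/(1 + 41.55319·e^(−r·25)) → e^(−25r) = (26.15385 − 1)/41.55319 = 0.605341
r = −ln(0.605341)/25 = 0.50196/25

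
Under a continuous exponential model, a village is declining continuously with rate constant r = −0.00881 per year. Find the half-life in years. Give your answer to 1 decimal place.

half-life ≈ 78.7 years

half-life = ln(2) / |r| = 0.69315 / 0.00881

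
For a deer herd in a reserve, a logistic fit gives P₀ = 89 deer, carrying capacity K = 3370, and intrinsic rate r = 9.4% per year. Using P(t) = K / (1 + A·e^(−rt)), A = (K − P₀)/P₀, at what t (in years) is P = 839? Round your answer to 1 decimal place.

t ≈ 26.6 years

A = (3370 − 89)/89 = 36.86517
839 = 3370/(1 + 36.86517·e^(−0.094t)) → 1 + 36.86517·e^(−0.094t) = 4.01669
e^(−0.094t) = 0.08183 → t = ln(12.22042)/0.094 = 2.50311/0.094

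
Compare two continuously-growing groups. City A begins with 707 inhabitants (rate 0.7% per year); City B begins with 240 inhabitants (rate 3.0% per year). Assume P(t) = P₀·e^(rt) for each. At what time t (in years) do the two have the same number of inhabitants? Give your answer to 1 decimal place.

707·e^(0.007t) = 240·e^(0.03t)
707/240 = e^((0.03 − 0.007)t) → ln(2.94583) = 0.023·t
t = 1.08039 / 0.023

t ≈ 47.0 years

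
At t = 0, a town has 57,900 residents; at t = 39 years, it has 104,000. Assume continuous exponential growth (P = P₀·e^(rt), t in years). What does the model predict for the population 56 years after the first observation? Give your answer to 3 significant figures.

≈ 134,000 residents

r = ln(104000/57900) / 39 ≈ 0.015017 per year
P(56) = 57900 · e^(0.015017·56) = 57900 · 2.31861 ≈ 134247.42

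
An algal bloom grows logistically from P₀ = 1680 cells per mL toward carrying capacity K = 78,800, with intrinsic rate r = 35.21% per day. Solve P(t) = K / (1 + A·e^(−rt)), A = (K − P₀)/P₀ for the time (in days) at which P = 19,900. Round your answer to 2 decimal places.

t ≈ 7.79 days

A = (78800 − 1680)/1680 = 45.90476
19900 = 78800/(1 + 45.90476·e^(−0.3521t)) → 1 + 45.90476·e^(−0.3521t) = 3.9598
e^(−0.3521t) = 0.064477 → t = ln(15.50942)/0.3521 = 2.74145/0.3521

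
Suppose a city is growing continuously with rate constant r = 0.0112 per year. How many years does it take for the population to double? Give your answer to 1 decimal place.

doubling time ≈ 61.9 years

doubling time = ln(2) / |r| = 0.69315 / 0.0112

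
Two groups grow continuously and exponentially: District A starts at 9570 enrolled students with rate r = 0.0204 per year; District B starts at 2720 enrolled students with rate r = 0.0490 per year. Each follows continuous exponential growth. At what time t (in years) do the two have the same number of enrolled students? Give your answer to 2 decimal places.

t ≈ 43.99 years

9570·e^(0.0204t) = 2720·e^(0.049t)
9570/2720 = e^((0.049 − 0.0204)t) → ln(3.51838) = 0.0286·t
t = 1.258 / 0.0286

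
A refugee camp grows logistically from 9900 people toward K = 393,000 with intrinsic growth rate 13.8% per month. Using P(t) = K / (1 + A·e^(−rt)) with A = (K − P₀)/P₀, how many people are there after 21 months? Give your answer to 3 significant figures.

≈ 125,000 people

A = (393000 − 9900)/9900 = 38.69697
P(21) = 393000 / (1 + 38.69697·e^(−0.138·21)) = 393000 / (1 + 38.69697·0.055133)
= 393000 / 3.13349 ≈ 125419.08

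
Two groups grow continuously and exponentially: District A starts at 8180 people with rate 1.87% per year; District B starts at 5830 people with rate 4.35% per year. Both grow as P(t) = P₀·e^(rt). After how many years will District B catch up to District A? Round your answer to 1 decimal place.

t ≈ 13.7 years

8180·e^(0.0187t) = 5830·e^(0.0435t)
8180/5830 = e^((0.0435 − 0.0187)t) → ln(1.40309) = 0.0248·t
t = 0.33868 / 0.0248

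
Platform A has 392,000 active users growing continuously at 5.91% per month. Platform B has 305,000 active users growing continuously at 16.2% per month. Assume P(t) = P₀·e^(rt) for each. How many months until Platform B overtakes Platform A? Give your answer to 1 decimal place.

392000·e^(0.0591t) = 305000·e^(0.162t)
392000/305000 = e^((0.162 − 0.0591)t) → ln(1.28525) = 0.1029·t
t = 0.25095 / 0.1029

t ≈ 2.4 months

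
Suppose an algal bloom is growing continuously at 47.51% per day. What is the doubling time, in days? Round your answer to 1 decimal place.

doubling time = ln(2) / |r| = 0.69315 / 0.4751

doubling time ≈ 1.5 days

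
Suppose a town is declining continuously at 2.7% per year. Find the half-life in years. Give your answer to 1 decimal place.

half-life ≈ 25.7 years

half-life = ln(2) / |r| = 0.69315 / 0.027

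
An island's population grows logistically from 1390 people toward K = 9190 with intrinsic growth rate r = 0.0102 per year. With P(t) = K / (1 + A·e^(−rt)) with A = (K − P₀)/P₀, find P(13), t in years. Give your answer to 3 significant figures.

A = (9190 − 1390)/1390 = 5.61151
P(13) = 9190 / (1 + 5.61151·e^(−0.0102·13)) = 9190 / (1 + 5.61151·0.875815)
= 9190 / 5.91465 ≈ 1553.77

≈ 1,550 people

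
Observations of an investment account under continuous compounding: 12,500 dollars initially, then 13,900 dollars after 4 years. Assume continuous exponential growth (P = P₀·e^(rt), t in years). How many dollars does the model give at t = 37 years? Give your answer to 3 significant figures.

≈ 33,400 dollars

r = ln(13900/12500) / 4 ≈ 0.02654 per year
P(37) = 12500 · e^(0.02654·37) = 12500 · 2.66974 ≈ 33371.77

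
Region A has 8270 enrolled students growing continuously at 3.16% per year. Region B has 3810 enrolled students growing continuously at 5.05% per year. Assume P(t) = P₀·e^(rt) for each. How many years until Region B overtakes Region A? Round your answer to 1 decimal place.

8270·e^(0.0316t) = 3810·e^(0.0505t)
8270/3810 = e^((0.0505 − 0.0316)t) → ln(2.1706) = 0.0189·t
t = 0.77501 / 0.0189

t ≈ 41.0 years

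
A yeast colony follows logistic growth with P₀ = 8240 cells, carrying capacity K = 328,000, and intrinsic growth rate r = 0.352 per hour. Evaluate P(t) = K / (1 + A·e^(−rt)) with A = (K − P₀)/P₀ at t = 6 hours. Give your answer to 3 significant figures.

A = (328000 − 8240)/8240 = 38.80583
P(6) = 328000 / (1 + 38.80583·e^(−0.352·6)) = 328000 / (1 + 38.80583·0.120996)
= 328000 / 5.69534 ≈ 57590.95

≈ 57,600 cells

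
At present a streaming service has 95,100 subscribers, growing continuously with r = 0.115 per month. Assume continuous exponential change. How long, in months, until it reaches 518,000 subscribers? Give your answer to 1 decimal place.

518000 = 95100 · e^(0.115·t)
t = ln(518000/95100) / 0.115 = ln(5.4469) / 0.115 = 1.69505 / 0.115

t ≈ 14.7 months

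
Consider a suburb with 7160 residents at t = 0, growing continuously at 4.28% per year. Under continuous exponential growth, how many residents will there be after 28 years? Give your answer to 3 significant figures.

P(28) = 7160 · e^(0.0428·28) = 7160 · e^(1.1984)
= 7160 · 3.31481 ≈ 23734.03

≈ 23,700 residents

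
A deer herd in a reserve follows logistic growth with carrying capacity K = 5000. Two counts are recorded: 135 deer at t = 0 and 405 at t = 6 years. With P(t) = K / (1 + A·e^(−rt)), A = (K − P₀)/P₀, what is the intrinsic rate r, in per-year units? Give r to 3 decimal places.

r ≈ 0.193 per year

A = (5000 − 135)/135 = 36.03704
405 = 5000/(1 + 36.03704·e^(−r·6)) → e^(−6r) = (12.34568 − 1)/36.03704 = 0.314834
r = −ln(0.314834)/6 = 1.15571/6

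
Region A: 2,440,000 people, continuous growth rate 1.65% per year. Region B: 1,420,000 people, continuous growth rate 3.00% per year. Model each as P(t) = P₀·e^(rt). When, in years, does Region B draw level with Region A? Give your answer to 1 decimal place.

t ≈ 40.1 years

2440000·e^(0.0165t) = 1420000·e^(0.03t)
2440000/1420000 = e^((0.03 − 0.0165)t) → ln(1.71831) = 0.0135·t
t = 0.54134 / 0.0135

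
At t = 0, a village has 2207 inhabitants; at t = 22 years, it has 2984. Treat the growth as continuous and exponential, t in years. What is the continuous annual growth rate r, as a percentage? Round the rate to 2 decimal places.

2984 = 2207 · e^(r·22)
e^(22r) = 2984/2207 = 1.35206
r = ln(1.35206) / 22 = 0.30163 / 22

r ≈ 1.37% per year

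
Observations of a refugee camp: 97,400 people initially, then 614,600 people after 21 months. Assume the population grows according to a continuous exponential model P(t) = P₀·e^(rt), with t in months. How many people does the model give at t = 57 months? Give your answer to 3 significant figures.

r = ln(614600/97400) / 21 ≈ 0.087721 per month
P(57) = 97400 · e^(0.087721·57) = 97400 · 148.42934 ≈ 14457018.13

≈ 14,500,000 people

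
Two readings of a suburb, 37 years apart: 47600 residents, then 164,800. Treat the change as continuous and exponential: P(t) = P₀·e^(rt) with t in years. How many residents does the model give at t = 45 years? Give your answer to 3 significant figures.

≈ 216,000 residents

r = ln(164800/47600) / 37 ≈ 0.033565 per year
P(45) = 47600 · e^(0.033565·45) = 47600 · 4.52863 ≈ 215562.63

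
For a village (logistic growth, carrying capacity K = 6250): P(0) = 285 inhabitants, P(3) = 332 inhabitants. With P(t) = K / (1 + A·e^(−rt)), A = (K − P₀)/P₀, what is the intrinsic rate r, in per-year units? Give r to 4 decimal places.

r ≈ 0.0535 per year

A = (6250 − 285)/285 = 20.92982
332 = 6250/(1 + 20.92982·e^(−r·3)) → e^(−3r) = (18.8253 − 1)/20.92982 = 0.85167
r = −ln(0.85167)/3 = 0.16056/3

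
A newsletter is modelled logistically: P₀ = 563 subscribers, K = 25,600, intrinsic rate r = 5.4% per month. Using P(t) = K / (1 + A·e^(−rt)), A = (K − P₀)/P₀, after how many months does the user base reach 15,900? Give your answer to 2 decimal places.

A = (25600 − 563)/563 = 44.47069
15900 = 25600/(1 + 44.47069·e^(−0.054t)) → 1 + 44.47069·e^(−0.054t) = 1.61006
e^(−0.054t) = 0.013718 → t = ln(72.89526)/0.054 = 4.28902/0.054

t ≈ 79.43 months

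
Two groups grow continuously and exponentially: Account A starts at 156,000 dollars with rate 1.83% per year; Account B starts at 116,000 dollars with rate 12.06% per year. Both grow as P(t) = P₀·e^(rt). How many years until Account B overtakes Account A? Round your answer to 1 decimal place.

156000·e^(0.0183t) = 116000·e^(0.1206t)
156000/116000 = e^((0.1206 − 0.0183)t) → ln(1.34483) = 0.1023·t
t = 0.29627 / 0.1023

t ≈ 2.9 years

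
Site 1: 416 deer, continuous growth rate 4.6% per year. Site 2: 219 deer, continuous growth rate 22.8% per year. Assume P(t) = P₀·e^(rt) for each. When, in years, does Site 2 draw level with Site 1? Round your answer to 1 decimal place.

t ≈ 3.5 years

416·e^(0.046t) = 219·e^(0.228t)
416/219 = e^((0.228 − 0.046)t) → ln(1.89954) = 0.182·t
t = 0.64161 / 0.182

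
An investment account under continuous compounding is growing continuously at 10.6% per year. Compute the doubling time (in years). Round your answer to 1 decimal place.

doubling time ≈ 6.5 years

doubling time = ln(2) / |r| = 0.69315 / 0.106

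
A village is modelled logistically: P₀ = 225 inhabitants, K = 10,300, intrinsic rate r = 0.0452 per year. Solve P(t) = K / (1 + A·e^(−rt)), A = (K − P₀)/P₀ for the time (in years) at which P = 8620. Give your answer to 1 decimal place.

t ≈ 120.3 years

A = (10300 − 225)/225 = 44.77778
8620 = 10300/(1 + 44.77778·e^(−0.0452t)) → 1 + 44.77778·e^(−0.0452t) = 1.1949
e^(−0.0452t) = 0.004353 → t = ln(229.75265)/0.0452 = 5.437/0.0452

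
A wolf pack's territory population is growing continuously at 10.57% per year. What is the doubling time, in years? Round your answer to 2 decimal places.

doubling time ≈ 6.56 years

doubling time = ln(2) / |r| = 0.69315 / 0.1057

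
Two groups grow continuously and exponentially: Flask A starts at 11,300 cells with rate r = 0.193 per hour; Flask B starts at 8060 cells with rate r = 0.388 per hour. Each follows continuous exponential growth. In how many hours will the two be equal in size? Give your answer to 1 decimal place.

t ≈ 1.7 hours

11300·e^(0.193t) = 8060·e^(0.388t)
11300/8060 = e^((0.388 − 0.193)t) → ln(1.40199) = 0.195·t
t = 0.33789 / 0.195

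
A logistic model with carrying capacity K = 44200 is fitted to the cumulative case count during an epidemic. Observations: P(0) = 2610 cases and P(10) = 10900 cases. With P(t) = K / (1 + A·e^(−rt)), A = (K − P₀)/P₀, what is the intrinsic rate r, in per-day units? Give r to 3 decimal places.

A = (44200 − 2610)/2610 = 15.93487
10900 = 44200/(1 + 15.93487·e^(−r·10)) → e^(−10r) = (4.05505 − 1)/15.93487 = 0.191721
r = −ln(0.191721)/10 = 1.65171/10

r ≈ 0.165 per day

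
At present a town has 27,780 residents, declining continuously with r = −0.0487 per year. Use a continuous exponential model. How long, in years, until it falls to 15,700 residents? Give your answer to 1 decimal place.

t ≈ 11.7 years

15700 = 27780 · e^(-0.0487·t)
t = ln(15700/27780) / -0.0487 = ln(0.56515) / -0.0487 = -0.57066 / -0.0487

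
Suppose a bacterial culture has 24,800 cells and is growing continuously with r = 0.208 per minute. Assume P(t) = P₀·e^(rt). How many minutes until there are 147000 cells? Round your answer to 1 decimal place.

t ≈ 8.6 minutes

147000 = 24800 · e^(0.208·t)
t = ln(147000/24800) / 0.208 = ln(5.92742) / 0.208 = 1.77959 / 0.208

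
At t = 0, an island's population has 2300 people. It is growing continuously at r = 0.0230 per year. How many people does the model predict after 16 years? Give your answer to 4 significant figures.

≈ 3,323 people

P(16) = 2300 · e^(0.023·16) = 2300 · e^(0.368)
= 2300 · 1.44484 ≈ 3323.14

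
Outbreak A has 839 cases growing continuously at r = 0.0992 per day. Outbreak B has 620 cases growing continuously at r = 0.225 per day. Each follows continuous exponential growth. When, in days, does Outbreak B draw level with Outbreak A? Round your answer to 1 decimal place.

t ≈ 2.4 days

839·e^(0.0992t) = 620·e^(0.225t)
839/620 = e^((0.225 − 0.0992)t) → ln(1.35323) = 0.1258·t
t = 0.30249 / 0.1258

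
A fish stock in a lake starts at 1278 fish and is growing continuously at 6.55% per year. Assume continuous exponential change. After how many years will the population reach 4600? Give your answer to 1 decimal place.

t ≈ 19.6 years

4600 = 1278 · e^(0.0655·t)
t = ln(4600/1278) / 0.0655 = ln(3.59937) / 0.0655 = 1.28076 / 0.0655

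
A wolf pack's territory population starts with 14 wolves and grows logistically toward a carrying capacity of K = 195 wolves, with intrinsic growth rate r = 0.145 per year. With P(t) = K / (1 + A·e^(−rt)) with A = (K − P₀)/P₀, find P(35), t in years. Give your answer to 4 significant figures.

A = (195 − 14)/14 = 12.92857
P(35) = 195 / (1 + 12.92857·e^(−0.145·35)) = 195 / (1 + 12.92857·0.006251)
= 195 / 1.08082 ≈ 180.42

≈ 180.4 wolves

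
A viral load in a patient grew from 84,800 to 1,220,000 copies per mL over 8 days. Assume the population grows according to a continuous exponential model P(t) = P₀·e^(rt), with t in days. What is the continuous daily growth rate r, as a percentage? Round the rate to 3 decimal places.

r ≈ 33.329% per day

1220000 = 84800 · e^(r·8)
e^(8r) = 1220000/84800 = 14.38679
r = ln(14.38679) / 8 = 2.66631 / 8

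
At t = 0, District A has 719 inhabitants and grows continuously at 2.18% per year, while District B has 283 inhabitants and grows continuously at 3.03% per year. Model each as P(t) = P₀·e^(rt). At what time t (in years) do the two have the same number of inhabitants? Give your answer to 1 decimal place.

719·e^(0.0218t) = 283·e^(0.0303t)
719/283 = e^((0.0303 − 0.0218)t) → ln(2.54064) = 0.0085·t
t = 0.93241 / 0.0085

t ≈ 109.7 years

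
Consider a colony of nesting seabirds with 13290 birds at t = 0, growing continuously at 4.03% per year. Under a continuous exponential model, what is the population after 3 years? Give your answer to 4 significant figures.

P(3) = 13290 · e^(0.0403·3) = 13290 · e^(0.1209)
= 13290 · 1.12851 ≈ 14997.93

≈ 15,000 birds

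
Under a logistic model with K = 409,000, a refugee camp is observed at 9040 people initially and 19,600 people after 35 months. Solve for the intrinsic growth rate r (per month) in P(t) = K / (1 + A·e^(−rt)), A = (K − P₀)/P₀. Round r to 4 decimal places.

r ≈ 0.0229 per month

A = (409000 − 9040)/9040 = 44.24336
19600 = 409000/(1 + 44.24336·e^(−r·35)) → e^(−35r) = (20.86735 − 1)/44.24336 = 0.449047
r = −ln(0.449047)/35 = 0.80063/35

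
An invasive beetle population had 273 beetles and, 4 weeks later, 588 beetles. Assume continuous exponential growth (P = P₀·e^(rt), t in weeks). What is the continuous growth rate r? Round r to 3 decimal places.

588 = 273 · e^(r·4)
e^(4r) = 588/273 = 2.15385
r = ln(2.15385) / 4 = 0.76726 / 4

r ≈ 0.192 per week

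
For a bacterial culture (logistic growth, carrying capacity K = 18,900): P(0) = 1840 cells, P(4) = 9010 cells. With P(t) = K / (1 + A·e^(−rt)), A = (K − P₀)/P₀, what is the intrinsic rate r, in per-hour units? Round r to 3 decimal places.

r ≈ 0.533 per hour

A = (18900 − 1840)/1840 = 9.27174
9010 = 18900/(1 + 9.27174·e^(−r·4)) → e^(−4r) = (2.09767 − 1)/9.27174 = 0.118389
r = −ln(0.118389)/4 = 2.13378/4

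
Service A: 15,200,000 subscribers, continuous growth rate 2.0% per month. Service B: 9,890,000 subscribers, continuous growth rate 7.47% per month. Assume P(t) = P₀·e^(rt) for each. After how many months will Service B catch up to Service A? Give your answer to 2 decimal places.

15200000·e^(0.02t) = 9890000·e^(0.0747t)
15200000/9890000 = e^((0.0747 − 0.02)t) → ln(1.53691) = 0.0547·t
t = 0.42977 / 0.0547

t ≈ 7.86 months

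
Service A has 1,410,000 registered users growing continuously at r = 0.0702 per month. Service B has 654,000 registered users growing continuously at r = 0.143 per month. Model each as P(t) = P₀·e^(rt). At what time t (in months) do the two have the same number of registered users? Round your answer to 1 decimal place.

t ≈ 10.6 months

1410000·e^(0.0702t) = 654000·e^(0.143t)
1410000/654000 = e^((0.143 − 0.0702)t) → ln(2.15596) = 0.0728·t
t = 0.76824 / 0.0728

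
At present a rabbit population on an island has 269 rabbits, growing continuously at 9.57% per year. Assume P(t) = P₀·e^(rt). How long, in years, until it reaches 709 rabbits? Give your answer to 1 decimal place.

t ≈ 10.1 years

709 = 269 · e^(0.0957·t)
t = ln(709/269) / 0.0957 = ln(2.63569) / 0.0957 = 0.96914 / 0.0957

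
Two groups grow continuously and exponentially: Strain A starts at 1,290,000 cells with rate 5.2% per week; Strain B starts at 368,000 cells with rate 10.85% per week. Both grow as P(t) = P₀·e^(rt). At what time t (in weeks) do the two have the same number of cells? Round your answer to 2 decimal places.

1290000·e^(0.052t) = 368000·e^(0.1085t)
1290000/368000 = e^((0.1085 − 0.052)t) → ln(3.50543) = 0.0565·t
t = 1.25431 / 0.0565

t ≈ 22.20 weeks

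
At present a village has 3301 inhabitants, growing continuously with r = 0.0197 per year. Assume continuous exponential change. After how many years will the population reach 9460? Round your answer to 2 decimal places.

t ≈ 53.44 years

9460 = 3301 · e^(0.0197·t)
t = ln(9460/3301) / 0.0197 = ln(2.8658) / 0.0197 = 1.05285 / 0.0197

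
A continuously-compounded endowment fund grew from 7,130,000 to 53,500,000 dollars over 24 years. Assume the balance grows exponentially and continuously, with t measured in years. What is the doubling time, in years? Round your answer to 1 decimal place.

r = ln(53500000/7130000) / 24 = ln(7.50351) / 24 ≈ 0.083974 per year
doubling time = ln 2 / |r| = 0.69315 / 0.083974

doubling time ≈ 8.3 years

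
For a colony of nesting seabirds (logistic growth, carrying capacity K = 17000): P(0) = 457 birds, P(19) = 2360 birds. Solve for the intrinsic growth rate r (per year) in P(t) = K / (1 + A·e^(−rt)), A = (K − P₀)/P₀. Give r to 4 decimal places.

A = (17000 − 457)/457 = 36.19912
2360 = 17000/(1 + 36.19912·e^(−r·19)) → e^(−19r) = (7.20339 − 1)/36.19912 = 0.171369
r = −ln(0.171369)/19 = 1.76394/19

r ≈ 0.0928 per year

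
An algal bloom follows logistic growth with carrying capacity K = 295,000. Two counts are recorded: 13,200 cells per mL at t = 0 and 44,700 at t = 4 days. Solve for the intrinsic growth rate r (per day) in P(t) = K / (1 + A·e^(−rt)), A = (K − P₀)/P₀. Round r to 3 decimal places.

r ≈ 0.335 per day

A = (295000 − 13200)/13200 = 21.34848
44700 = 295000/(1 + 21.34848·e^(−r·4)) → e^(−4r) = (6.59955 − 1)/21.34848 = 0.262293
r = −ln(0.262293)/4 = 1.33829/4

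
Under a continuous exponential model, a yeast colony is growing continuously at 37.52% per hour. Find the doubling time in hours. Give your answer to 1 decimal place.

doubling time ≈ 1.8 hours

doubling time = ln(2) / |r| = 0.69315 / 0.3752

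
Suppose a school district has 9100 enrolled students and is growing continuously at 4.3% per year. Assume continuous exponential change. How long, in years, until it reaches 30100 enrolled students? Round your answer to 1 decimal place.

t ≈ 27.8 years

30100 = 9100 · e^(0.043·t)
t = ln(30100/9100) / 0.043 = ln(3.30769) / 0.043 = 1.19625 / 0.043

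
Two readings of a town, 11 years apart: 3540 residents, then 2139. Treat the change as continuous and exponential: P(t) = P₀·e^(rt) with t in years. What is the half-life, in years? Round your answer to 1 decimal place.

half-life ≈ 15.1 years

r = ln(2139/3540) / 11 = ln(0.60424) / 11 ≈ -0.045799 per year
half-life = ln 2 / |r| = 0.69315 / 0.045799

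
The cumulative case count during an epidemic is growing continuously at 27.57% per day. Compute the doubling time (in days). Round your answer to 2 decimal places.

doubling time ≈ 2.51 days

doubling time = ln(2) / |r| = 0.69315 / 0.2757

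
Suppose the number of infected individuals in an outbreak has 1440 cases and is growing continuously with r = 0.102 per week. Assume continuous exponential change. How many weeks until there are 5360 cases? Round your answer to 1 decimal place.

5360 = 1440 · e^(0.102·t)
t = ln(5360/1440) / 0.102 = ln(3.72222) / 0.102 = 1.31432 / 0.102

t ≈ 12.9 weeks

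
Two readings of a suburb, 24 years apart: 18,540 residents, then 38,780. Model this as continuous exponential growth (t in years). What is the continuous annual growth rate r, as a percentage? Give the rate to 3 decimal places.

r ≈ 3.075% per year

38780 = 18540 · e^(r·24)
e^(24r) = 38780/18540 = 2.09169
r = ln(2.09169) / 24 = 0.73797 / 24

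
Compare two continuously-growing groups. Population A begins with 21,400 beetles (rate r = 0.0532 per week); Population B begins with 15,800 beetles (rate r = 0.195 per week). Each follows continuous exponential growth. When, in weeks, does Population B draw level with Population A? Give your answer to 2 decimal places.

t ≈ 2.14 weeks

21400·e^(0.0532t) = 15800·e^(0.195t)
21400/15800 = e^((0.195 − 0.0532)t) → ln(1.35443) = 0.1418·t
t = 0.30338 / 0.1418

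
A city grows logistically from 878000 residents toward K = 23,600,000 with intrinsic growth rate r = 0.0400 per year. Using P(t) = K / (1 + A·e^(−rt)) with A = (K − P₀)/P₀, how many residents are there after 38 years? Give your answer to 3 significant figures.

A = (23600000 − 878000)/878000 = 25.87927
P(38) = 23600000 / (1 + 25.87927·e^(−0.04·38)) = 23600000 / (1 + 25.87927·0.218712)
= 23600000 / 6.6601 ≈ 3543488.1

≈ 3,540,000 residents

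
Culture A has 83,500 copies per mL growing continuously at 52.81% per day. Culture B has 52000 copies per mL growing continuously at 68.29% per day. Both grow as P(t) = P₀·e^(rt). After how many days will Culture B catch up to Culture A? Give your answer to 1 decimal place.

t ≈ 3.1 days

83500·e^(0.5281t) = 52000·e^(0.6829t)
83500/52000 = e^((0.6829 − 0.5281)t) → ln(1.60577) = 0.1548·t
t = 0.4736 / 0.1548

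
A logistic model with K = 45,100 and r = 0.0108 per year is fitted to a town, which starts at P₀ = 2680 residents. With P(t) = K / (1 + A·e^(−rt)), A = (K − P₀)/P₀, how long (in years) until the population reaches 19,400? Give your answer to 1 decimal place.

A = (45100 − 2680)/2680 = 15.82836
19400 = 45100/(1 + 15.82836·e^(−0.0108t)) → 1 + 15.82836·e^(−0.0108t) = 2.32474
e^(−0.0108t) = 0.083694 → t = ln(11.94825)/0.0108 = 2.48059/0.0108

t ≈ 229.7 years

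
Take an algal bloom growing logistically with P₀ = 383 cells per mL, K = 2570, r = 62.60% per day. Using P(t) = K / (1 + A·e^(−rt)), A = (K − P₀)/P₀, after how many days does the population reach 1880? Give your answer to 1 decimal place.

A = (2570 − 383)/383 = 5.71018
1880 = 2570/(1 + 5.71018·e^(−0.626t)) → 1 + 5.71018·e^(−0.626t) = 1.36702
e^(−0.626t) = 0.064275 → t = ln(15.55818)/0.626 = 2.74459/0.626

t ≈ 4.4 days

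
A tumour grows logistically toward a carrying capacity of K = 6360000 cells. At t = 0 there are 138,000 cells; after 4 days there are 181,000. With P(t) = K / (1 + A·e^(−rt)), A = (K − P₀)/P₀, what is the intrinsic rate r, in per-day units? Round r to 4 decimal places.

A = (6360000 − 138000)/138000 = 45.08696
181000 = 6360000/(1 + 45.08696·e^(−r·4)) → e^(−4r) = (35.13812 − 1)/45.08696 = 0.757162
r = −ln(0.757162)/4 = 0.27818/4

r ≈ 0.0695 per day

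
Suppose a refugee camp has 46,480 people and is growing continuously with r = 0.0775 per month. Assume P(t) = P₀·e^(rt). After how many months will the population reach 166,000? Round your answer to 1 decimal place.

166000 = 46480 · e^(0.0775·t)
t = ln(166000/46480) / 0.0775 = ln(3.57143) / 0.0775 = 1.27297 / 0.0775

t ≈ 16.4 months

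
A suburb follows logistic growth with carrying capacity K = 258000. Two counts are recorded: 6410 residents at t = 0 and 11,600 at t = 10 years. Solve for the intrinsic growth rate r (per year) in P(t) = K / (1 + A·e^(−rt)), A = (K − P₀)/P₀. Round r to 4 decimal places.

r ≈ 0.0614 per year

A = (258000 − 6410)/6410 = 39.24961
11600 = 258000/(1 + 39.24961·e^(−r·10)) → e^(−10r) = (22.24138 − 1)/39.24961 = 0.541187
r = −ln(0.541187)/10 = 0.61399/10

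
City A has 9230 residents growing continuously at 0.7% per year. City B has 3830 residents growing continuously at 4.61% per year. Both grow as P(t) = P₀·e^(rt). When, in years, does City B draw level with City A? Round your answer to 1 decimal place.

t ≈ 22.5 years

9230·e^(0.007t) = 3830·e^(0.0461t)
9230/3830 = e^((0.0461 − 0.007)t) → ln(2.40992) = 0.0391·t
t = 0.87959 / 0.0391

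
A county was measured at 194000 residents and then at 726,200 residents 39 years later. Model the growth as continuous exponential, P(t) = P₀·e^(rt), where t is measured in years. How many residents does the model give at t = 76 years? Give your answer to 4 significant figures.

r = ln(726200/194000) / 39 ≈ 0.033845 per year
P(76) = 194000 · e^(0.033845·76) = 194000 · 13.09518 ≈ 2540464.27

≈ 2,540,000 residents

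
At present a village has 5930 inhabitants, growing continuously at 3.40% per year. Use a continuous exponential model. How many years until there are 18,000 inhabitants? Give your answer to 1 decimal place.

t ≈ 32.7 years

18000 = 5930 · e^(0.034·t)
t = ln(18000/5930) / 0.034 = ln(3.03541) / 0.034 = 1.11035 / 0.034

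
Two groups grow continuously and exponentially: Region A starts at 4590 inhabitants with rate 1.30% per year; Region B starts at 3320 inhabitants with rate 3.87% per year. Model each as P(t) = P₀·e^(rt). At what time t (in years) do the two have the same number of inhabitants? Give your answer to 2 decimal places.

4590·e^(0.013t) = 3320·e^(0.0387t)
4590/3320 = e^((0.0387 − 0.013)t) → ln(1.38253) = 0.0257·t
t = 0.32392 / 0.0257

t ≈ 12.60 years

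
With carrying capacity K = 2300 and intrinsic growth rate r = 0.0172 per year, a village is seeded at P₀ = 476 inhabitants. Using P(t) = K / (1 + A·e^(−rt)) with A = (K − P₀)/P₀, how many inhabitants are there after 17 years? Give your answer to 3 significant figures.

A = (2300 − 476)/476 = 3.83193
P(17) = 2300 / (1 + 3.83193·e^(−0.0172·17)) = 2300 / (1 + 3.83193·0.74647)
= 2300 / 3.86042 ≈ 595.79

≈ 596 inhabitants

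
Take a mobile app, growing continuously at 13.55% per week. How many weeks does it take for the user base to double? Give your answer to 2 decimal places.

doubling time ≈ 5.12 weeks

doubling time = ln(2) / |r| = 0.69315 / 0.1355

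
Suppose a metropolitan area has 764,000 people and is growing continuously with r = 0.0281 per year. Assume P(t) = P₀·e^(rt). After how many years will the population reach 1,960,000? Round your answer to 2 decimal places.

1960000 = 764000 · e^(0.0281·t)
t = ln(1960000/764000) / 0.0281 = ln(2.56545) / 0.0281 = 0.94213 / 0.0281

t ≈ 33.53 years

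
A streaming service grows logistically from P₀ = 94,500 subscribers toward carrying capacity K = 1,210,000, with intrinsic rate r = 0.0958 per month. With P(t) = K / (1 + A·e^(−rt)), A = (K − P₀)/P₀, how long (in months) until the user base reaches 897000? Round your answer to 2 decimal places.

A = (1210000 − 94500)/94500 = 11.80423
897000 = 1210000/(1 + 11.80423·e^(−0.0958t)) → 1 + 11.80423·e^(−0.0958t) = 1.34894
e^(−0.0958t) = 0.029561 → t = ln(33.82874)/0.0958 = 3.52131/0.0958

t ≈ 36.76 months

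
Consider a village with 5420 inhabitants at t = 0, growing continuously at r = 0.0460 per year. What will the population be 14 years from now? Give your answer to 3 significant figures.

P(14) = 5420 · e^(0.046·14) = 5420 · e^(0.644)
= 5420 · 1.90408 ≈ 10320.12

≈ 10,300 inhabitants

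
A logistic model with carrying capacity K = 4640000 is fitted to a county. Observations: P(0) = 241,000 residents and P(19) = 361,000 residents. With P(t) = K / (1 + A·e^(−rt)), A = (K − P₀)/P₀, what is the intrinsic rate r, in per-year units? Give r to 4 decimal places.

A = (4640000 − 241000)/241000 = 18.25311
361000 = 4640000/(1 + 18.25311·e^(−r·19)) → e^(−19r) = (12.85319 − 1)/18.25311 = 0.649379
r = −ln(0.649379)/19 = 0.43174/19

r ≈ 0.0227 per year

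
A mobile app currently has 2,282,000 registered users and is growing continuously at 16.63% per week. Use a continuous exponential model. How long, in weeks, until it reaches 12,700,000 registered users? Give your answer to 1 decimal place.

12700000 = 2282000 · e^(0.1663·t)
t = ln(12700000/2282000) / 0.1663 = ln(5.56529) / 0.1663 = 1.71655 / 0.1663

t ≈ 10.3 weeks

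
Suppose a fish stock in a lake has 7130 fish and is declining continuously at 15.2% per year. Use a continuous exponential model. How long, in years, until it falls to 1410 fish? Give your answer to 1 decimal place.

1410 = 7130 · e^(-0.152·t)
t = ln(1410/7130) / -0.152 = ln(0.19776) / -0.152 = -1.62072 / -0.152

t ≈ 10.7 years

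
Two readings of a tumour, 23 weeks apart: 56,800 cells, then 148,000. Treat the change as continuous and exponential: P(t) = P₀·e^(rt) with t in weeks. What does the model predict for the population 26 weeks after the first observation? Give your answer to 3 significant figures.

≈ 168,000 cells

r = ln(148000/56800) / 23 ≈ 0.041638 per week
P(26) = 56800 · e^(0.041638·26) = 56800 · 2.95232 ≈ 167691.59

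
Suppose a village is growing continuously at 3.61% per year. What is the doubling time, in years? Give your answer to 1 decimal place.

doubling time ≈ 19.2 years

doubling time = ln(2) / |r| = 0.69315 / 0.0361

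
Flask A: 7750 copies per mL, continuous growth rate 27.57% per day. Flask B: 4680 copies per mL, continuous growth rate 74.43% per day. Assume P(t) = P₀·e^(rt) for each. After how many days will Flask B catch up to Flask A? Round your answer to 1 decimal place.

t ≈ 1.1 days

7750·e^(0.2757t) = 4680·e^(0.7443t)
7750/4680 = e^((0.7443 − 0.2757)t) → ln(1.65598) = 0.4686·t
t = 0.50439 / 0.4686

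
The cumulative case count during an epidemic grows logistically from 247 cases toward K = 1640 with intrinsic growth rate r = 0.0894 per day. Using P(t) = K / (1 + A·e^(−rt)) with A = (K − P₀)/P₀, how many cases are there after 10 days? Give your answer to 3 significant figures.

A = (1640 − 247)/247 = 5.63968
P(10) = 1640 / (1 + 5.63968·e^(−0.0894·10)) = 1640 / (1 + 5.63968·0.409016)
= 1640 / 3.30672 ≈ 495.96

≈ 496 cases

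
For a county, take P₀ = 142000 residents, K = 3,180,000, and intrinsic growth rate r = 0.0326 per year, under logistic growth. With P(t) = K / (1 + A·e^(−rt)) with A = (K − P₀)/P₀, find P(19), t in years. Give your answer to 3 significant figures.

≈ 254,000 residents

A = (3180000 − 142000)/142000 = 21.39437
P(19) = 3180000 / (1 + 21.39437·e^(−0.0326·19)) = 3180000 / (1 + 21.39437·0.538267)
= 3180000 / 12.51589 ≈ 254077.06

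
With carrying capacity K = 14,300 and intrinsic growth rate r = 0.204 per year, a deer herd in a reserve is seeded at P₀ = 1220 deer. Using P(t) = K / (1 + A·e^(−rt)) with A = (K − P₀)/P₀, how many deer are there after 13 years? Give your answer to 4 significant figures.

≈ 8,144 deer

A = (14300 − 1220)/1220 = 10.72131
P(13) = 14300 / (1 + 10.72131·e^(−0.204·13)) = 14300 / (1 + 10.72131·0.07051)
= 14300 / 1.75596 ≈ 8143.69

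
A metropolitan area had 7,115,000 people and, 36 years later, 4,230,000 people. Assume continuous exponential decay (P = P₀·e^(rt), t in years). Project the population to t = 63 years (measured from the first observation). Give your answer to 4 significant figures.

≈ 2,864,000 people

r = ln(4230000/7115000) / 36 ≈ -0.014445 per year
P(63) = 7115000 · e^(-0.014445·63) = 7115000 · 0.40252 ≈ 2863943.62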